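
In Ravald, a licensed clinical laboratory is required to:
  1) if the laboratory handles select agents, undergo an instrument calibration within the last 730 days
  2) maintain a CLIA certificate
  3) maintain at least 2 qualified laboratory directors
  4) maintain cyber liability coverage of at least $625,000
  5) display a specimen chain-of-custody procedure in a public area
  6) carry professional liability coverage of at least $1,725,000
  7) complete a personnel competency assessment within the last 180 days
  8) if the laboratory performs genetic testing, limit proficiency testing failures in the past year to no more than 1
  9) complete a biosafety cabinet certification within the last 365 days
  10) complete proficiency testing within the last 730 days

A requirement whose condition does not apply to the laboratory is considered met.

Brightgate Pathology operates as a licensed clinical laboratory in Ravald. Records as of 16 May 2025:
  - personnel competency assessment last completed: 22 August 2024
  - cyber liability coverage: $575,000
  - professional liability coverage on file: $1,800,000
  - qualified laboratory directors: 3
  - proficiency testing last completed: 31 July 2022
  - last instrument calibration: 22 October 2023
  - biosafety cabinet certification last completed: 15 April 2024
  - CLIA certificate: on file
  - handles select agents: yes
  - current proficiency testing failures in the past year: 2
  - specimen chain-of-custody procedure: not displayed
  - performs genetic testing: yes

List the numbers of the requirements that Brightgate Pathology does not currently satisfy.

4, 5, 7, 8, 9, 10

1. condition 'handles select agents' holds; instrument calibration 572 days ago vs limit 730 → met
2. CLIA certificate present → met
3. qualified laboratory directors 3 ≥ 2 → met
4. cyber liability coverage $575,000 < $625,000 → not met
5. specimen chain-of-custody procedure absent → not met
6. professional liability coverage $1,800,000 ≥ $1,725,000 → met
7. personnel competency assessment 267 days ago vs limit 180 → not met
8. condition 'performs genetic testing' holds; proficiency testing failures in the past year 2 > 1 → not met
9. biosafety cabinet certification 396 days ago vs limit 365 → not met
10. proficiency testing 1020 days ago vs limit 730 → not met
Not met: 4, 5, 7, 8, 9, 10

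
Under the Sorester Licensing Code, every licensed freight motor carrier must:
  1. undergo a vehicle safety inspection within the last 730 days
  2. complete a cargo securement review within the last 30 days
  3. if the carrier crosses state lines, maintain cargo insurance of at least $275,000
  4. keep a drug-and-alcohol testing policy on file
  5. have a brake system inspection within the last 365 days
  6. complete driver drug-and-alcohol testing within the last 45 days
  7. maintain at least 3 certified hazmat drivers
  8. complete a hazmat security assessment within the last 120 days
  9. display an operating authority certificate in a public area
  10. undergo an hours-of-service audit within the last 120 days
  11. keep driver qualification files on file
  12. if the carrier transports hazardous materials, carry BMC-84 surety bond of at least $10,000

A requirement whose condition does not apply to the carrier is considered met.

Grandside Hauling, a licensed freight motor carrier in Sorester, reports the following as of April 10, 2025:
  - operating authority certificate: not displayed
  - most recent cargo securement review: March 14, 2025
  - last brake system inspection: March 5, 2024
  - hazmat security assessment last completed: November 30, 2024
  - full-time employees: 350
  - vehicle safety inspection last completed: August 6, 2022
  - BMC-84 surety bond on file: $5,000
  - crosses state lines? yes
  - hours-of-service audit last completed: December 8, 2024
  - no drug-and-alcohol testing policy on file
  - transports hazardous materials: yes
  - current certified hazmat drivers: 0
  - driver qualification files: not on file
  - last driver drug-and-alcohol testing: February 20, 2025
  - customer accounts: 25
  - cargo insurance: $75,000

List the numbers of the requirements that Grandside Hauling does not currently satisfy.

1. vehicle safety inspection 978 days ago vs limit 730 → not met
2. cargo securement review 27 days ago vs limit 30 → met
3. condition 'crosses state lines' holds; cargo insurance $75,000 < $275,000 → not met
4. drug-and-alcohol testing policy absent → not met
5. brake system inspection 401 days ago vs limit 365 → not met
6. driver drug-and-alcohol testing 49 days ago vs limit 45 → not met
7. certified hazmat drivers 0 < 3 → not met
8. hazmat security assessment 131 days ago vs limit 120 → not met
9. operating authority certificate absent → not met
10. hours-of-service audit 123 days ago vs limit 120 → not met
11. driver qualification files absent → not met
12. condition 'transports hazardous materials' holds; BMC-84 surety bond $5,000 < $10,000 → not met
Not met: 1, 3, 4, 5, 6, 7, 8, 9, 10, 11, 12

1, 3, 4, 5, 6, 7, 8, 9, 10, 11, 12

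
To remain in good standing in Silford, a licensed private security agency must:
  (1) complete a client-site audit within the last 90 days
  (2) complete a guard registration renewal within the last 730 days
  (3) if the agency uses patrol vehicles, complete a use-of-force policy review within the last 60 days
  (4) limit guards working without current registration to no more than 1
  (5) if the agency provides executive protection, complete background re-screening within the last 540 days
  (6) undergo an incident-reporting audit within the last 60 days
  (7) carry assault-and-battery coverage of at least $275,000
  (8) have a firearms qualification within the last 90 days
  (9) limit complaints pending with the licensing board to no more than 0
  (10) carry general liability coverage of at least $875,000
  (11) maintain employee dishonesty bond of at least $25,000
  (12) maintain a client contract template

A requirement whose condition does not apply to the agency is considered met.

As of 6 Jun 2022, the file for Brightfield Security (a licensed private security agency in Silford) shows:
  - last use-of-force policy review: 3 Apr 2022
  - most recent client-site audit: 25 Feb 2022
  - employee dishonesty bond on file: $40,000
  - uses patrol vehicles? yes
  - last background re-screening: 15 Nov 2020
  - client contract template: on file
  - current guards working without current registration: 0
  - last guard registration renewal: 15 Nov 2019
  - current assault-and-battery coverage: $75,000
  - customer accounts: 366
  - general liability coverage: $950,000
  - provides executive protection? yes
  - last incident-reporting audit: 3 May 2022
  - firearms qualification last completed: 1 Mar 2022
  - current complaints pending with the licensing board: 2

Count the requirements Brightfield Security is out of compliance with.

7

1. client-site audit 101 days ago vs limit 90 → not met
2. guard registration renewal 934 days ago vs limit 730 → not met
3. condition 'uses patrol vehicles' holds; use-of-force policy review 64 days ago vs limit 60 → not met
4. guards working without current registration 0 ≤ 1 → met
5. condition 'provides executive protection' holds; background re-screening 568 days ago vs limit 540 → not met
6. incident-reporting audit 34 days ago vs limit 60 → met
7. assault-and-battery coverage $75,000 < $275,000 → not met
8. firearms qualification 97 days ago vs limit 90 → not met
9. complaints pending with the licensing board 2 > 0 → not met
10. general liability coverage $950,000 ≥ $875,000 → met
11. employee dishonesty bond $40,000 ≥ $25,000 → met
12. client contract template present → met
Not met: 7 of 12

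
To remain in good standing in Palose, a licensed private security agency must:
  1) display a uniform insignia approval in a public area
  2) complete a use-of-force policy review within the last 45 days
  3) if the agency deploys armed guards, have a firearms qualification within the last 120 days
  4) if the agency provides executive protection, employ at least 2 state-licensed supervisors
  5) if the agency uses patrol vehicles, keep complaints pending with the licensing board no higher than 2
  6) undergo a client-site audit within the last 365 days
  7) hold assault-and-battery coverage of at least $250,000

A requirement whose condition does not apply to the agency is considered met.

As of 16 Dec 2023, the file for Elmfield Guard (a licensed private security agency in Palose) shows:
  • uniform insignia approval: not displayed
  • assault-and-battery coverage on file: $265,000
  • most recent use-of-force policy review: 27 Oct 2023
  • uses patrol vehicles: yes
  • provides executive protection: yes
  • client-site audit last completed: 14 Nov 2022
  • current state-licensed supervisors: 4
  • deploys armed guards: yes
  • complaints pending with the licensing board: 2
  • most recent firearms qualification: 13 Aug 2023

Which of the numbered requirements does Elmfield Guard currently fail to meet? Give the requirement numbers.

1, 2, 3, 6

1. uniform insignia approval absent → not met
2. use-of-force policy review 50 days ago vs limit 45 → not met
3. condition 'deploys armed guards' holds; firearms qualification 125 days ago vs limit 120 → not met
4. condition 'provides executive protection' holds; state-licensed supervisors 4 ≥ 2 → met
5. condition 'uses patrol vehicles' holds; complaints pending with the licensing board 2 ≤ 2 → met
6. client-site audit 397 days ago vs limit 365 → not met
7. assault-and-battery coverage $265,000 ≥ $250,000 → met
Not met: 1, 2, 3, 6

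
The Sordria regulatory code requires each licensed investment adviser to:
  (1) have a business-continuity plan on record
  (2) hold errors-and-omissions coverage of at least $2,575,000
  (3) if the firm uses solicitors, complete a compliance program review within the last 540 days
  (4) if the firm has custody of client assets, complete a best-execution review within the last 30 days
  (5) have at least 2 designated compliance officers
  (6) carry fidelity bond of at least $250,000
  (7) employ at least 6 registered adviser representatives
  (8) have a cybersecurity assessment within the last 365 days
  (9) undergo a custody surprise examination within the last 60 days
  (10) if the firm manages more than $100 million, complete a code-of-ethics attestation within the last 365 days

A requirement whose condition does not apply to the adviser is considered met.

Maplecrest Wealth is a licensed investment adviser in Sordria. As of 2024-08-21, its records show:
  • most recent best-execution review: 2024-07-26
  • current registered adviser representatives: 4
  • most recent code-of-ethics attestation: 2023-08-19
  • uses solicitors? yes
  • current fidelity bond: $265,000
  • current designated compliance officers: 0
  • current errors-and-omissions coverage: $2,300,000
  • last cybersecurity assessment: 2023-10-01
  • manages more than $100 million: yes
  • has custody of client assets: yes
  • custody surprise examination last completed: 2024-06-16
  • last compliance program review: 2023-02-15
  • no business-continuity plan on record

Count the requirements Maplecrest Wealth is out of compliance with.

7

1. business-continuity plan absent → not met
2. errors-and-omissions coverage $2,300,000 < $2,575,000 → not met
3. condition 'uses solicitors' holds; compliance program review 553 days ago vs limit 540 → not met
4. condition 'has custody of client assets' holds; best-execution review 26 days ago vs limit 30 → met
5. designated compliance officers 0 < 2 → not met
6. fidelity bond $265,000 ≥ $250,000 → met
7. registered adviser representatives 4 < 6 → not met
8. cybersecurity assessment 325 days ago vs limit 365 → met
9. custody surprise examination 66 days ago vs limit 60 → not met
10. condition 'manages more than $100 million' holds; code-of-ethics attestation 368 days ago vs limit 365 → not met
Not met: 7 of 10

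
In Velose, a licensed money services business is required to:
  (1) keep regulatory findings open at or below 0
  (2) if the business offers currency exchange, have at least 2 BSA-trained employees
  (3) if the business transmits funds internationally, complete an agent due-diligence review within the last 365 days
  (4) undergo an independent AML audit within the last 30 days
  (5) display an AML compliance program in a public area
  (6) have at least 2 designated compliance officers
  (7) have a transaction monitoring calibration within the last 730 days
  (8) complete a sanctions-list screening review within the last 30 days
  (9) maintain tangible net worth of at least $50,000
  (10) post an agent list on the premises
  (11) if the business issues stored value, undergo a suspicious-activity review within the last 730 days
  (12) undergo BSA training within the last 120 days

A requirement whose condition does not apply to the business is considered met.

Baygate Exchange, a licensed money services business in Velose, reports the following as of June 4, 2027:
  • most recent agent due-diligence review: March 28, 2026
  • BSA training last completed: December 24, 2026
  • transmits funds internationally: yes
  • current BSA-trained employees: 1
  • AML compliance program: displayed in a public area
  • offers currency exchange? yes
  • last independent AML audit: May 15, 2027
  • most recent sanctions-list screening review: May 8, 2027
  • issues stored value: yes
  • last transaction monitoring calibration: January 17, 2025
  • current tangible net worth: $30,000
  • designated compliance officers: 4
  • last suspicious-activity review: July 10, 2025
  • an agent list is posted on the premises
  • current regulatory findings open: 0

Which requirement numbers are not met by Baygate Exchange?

1. regulatory findings open 0 ≤ 0 → met
2. condition 'offers currency exchange' holds; BSA-trained employees 1 < 2 → not met
3. condition 'transmits funds internationally' holds; agent due-diligence review 433 days ago vs limit 365 → not met
4. independent AML audit 20 days ago vs limit 30 → met
5. AML compliance program present → met
6. designated compliance officers 4 ≥ 2 → met
7. transaction monitoring calibration 868 days ago vs limit 730 → not met
8. sanctions-list screening review 27 days ago vs limit 30 → met
9. tangible net worth $30,000 < $50,000 → not met
10. agent list present → met
11. condition 'issues stored value' holds; suspicious-activity review 694 days ago vs limit 730 → met
12. BSA training 162 days ago vs limit 120 → not met
Not met: 2, 3, 7, 9, 12

2, 3, 7, 9, 12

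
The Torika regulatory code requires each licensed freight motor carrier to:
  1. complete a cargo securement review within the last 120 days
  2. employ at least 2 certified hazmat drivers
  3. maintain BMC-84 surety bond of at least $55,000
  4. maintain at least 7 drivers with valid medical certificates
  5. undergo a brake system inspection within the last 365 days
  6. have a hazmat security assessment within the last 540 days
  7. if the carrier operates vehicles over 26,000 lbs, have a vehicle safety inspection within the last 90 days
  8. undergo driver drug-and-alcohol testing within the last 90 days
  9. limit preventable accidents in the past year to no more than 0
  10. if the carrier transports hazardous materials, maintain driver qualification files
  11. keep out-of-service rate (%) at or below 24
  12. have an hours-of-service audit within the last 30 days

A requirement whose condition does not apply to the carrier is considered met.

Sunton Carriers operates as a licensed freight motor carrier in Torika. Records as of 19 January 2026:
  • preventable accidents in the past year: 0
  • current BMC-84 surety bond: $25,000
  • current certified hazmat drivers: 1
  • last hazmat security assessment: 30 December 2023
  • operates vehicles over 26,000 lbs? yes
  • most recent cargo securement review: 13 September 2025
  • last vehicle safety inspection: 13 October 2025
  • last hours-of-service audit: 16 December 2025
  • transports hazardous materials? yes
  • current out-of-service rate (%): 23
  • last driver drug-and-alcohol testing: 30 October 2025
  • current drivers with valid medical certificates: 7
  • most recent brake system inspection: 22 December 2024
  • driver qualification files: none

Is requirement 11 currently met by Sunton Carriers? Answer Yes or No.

Yes

11. out-of-service rate (%) 23 ≤ 24 → met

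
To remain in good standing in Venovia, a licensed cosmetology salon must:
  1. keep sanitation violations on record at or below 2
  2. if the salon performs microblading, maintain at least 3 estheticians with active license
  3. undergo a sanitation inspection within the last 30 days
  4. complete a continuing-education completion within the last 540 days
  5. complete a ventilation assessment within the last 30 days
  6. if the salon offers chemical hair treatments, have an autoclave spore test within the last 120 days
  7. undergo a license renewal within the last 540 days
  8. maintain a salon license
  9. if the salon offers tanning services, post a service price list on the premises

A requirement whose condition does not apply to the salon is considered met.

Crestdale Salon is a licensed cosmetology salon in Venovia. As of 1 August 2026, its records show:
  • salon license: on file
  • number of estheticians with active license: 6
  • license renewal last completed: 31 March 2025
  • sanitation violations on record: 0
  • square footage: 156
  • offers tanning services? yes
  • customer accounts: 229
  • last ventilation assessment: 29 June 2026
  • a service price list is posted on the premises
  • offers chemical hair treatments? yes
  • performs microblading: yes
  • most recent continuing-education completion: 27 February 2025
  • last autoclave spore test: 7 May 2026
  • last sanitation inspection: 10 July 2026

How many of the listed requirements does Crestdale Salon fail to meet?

1. sanitation violations on record 0 ≤ 2 → met
2. condition 'performs microblading' holds; estheticians with active license 6 ≥ 3 → met
3. sanitation inspection 22 days ago vs limit 30 → met
4. continuing-education completion 520 days ago vs limit 540 → met
5. ventilation assessment 33 days ago vs limit 30 → not met
6. condition 'offers chemical hair treatments' holds; autoclave spore test 86 days ago vs limit 120 → met
7. license renewal 488 days ago vs limit 540 → met
8. salon license present → met
9. condition 'offers tanning services' holds; service price list present → met
Not met: 1 of 9

1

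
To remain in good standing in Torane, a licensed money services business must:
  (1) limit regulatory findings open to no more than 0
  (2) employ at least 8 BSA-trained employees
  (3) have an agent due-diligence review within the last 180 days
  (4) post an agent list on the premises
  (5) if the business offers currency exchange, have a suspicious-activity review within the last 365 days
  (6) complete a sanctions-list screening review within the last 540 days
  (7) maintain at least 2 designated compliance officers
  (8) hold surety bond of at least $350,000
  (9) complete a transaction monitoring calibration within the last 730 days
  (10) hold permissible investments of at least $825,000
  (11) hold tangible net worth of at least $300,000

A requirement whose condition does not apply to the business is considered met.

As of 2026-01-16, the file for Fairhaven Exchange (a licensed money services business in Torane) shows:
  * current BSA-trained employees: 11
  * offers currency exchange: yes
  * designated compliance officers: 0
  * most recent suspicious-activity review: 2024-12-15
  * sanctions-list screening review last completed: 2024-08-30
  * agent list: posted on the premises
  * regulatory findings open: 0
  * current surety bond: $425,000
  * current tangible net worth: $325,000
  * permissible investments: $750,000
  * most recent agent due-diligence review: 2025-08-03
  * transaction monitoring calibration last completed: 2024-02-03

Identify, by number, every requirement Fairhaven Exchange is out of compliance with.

1. regulatory findings open 0 ≤ 0 → met
2. BSA-trained employees 11 ≥ 8 → met
3. agent due-diligence review 166 days ago vs limit 180 → met
4. agent list present → met
5. condition 'offers currency exchange' holds; suspicious-activity review 397 days ago vs limit 365 → not met
6. sanctions-list screening review 504 days ago vs limit 540 → met
7. designated compliance officers 0 < 2 → not met
8. surety bond $425,000 ≥ $350,000 → met
9. transaction monitoring calibration 713 days ago vs limit 730 → met
10. permissible investments $750,000 < $825,000 → not met
11. tangible net worth $325,000 ≥ $300,000 → met
Not met: 5, 7, 10

5, 7, 10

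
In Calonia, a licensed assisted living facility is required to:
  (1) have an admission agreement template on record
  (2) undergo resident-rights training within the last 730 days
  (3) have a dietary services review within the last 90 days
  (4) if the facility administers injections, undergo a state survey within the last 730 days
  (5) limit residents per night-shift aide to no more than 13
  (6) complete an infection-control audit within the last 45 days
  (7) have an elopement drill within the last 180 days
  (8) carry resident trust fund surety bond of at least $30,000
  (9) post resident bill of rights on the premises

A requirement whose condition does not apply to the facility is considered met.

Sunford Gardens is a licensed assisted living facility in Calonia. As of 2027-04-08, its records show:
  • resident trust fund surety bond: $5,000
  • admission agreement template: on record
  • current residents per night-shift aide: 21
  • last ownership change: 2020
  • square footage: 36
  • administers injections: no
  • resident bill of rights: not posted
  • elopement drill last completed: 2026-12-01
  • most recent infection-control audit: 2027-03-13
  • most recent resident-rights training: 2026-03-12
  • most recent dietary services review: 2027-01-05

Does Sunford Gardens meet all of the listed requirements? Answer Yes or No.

1. admission agreement template present → met
2. resident-rights training 392 days ago vs limit 730 → met
3. dietary services review 93 days ago vs limit 90 → not met
4. condition 'administers injections' does not hold → requirement n/a → met
5. residents per night-shift aide 21 > 13 → not met
6. infection-control audit 26 days ago vs limit 45 → met
7. elopement drill 128 days ago vs limit 180 → met
8. resident trust fund surety bond $5,000 < $30,000 → not met
9. resident bill of rights absent → not met
Not met: 3, 5, 8, 9

No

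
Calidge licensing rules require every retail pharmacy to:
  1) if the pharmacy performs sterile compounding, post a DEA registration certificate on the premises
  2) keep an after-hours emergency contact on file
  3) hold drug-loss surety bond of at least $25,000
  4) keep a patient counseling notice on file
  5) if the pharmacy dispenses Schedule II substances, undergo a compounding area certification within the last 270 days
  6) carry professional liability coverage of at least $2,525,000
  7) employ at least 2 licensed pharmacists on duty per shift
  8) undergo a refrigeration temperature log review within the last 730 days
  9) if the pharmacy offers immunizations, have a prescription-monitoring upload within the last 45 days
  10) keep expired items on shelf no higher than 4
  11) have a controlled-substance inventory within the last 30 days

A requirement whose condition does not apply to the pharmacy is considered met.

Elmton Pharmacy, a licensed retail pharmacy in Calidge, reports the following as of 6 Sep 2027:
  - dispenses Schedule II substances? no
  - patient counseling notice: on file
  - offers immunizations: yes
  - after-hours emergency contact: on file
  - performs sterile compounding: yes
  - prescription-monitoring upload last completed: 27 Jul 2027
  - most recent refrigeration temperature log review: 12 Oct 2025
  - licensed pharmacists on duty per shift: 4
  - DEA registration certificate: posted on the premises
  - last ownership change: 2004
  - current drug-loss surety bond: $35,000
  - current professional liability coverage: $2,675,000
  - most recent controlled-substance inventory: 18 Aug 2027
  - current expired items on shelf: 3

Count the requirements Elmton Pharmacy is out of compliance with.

1. condition 'performs sterile compounding' holds; DEA registration certificate present → met
2. after-hours emergency contact present → met
3. drug-loss surety bond $35,000 ≥ $25,000 → met
4. patient counseling notice present → met
5. condition 'dispenses Schedule II substances' does not hold → requirement n/a → met
6. professional liability coverage $2,675,000 ≥ $2,525,000 → met
7. licensed pharmacists on duty per shift 4 ≥ 2 → met
8. refrigeration temperature log review 694 days ago vs limit 730 → met
9. condition 'offers immunizations' holds; prescription-monitoring upload 41 days ago vs limit 45 → met
10. expired items on shelf 3 ≤ 4 → met
11. controlled-substance inventory 19 days ago vs limit 30 → met
Not met: 0 of 11

0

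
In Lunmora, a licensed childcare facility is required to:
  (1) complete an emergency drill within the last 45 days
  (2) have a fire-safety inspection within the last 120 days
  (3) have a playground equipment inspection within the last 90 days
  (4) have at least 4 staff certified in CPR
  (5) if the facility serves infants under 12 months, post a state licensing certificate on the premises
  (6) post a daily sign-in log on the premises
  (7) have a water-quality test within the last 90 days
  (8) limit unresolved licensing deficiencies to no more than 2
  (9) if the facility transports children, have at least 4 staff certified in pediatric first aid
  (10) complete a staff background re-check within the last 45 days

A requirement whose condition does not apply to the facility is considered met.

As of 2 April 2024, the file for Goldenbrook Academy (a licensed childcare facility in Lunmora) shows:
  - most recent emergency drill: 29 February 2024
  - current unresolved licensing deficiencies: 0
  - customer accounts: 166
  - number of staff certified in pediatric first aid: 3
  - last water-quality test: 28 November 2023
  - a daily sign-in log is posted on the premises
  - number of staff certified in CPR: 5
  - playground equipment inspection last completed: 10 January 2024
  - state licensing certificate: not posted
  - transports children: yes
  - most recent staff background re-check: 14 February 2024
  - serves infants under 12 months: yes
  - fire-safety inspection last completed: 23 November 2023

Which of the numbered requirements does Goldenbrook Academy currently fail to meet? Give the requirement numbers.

1. emergency drill 33 days ago vs limit 45 → met
2. fire-safety inspection 131 days ago vs limit 120 → not met
3. playground equipment inspection 83 days ago vs limit 90 → met
4. staff certified in CPR 5 ≥ 4 → met
5. condition 'serves infants under 12 months' holds; state licensing certificate absent → not met
6. daily sign-in log present → met
7. water-quality test 126 days ago vs limit 90 → not met
8. unresolved licensing deficiencies 0 ≤ 2 → met
9. condition 'transports children' holds; staff certified in pediatric first aid 3 < 4 → not met
10. staff background re-check 48 days ago vs limit 45 → not met
Not met: 2, 5, 7, 9, 10

2, 5, 7, 9, 10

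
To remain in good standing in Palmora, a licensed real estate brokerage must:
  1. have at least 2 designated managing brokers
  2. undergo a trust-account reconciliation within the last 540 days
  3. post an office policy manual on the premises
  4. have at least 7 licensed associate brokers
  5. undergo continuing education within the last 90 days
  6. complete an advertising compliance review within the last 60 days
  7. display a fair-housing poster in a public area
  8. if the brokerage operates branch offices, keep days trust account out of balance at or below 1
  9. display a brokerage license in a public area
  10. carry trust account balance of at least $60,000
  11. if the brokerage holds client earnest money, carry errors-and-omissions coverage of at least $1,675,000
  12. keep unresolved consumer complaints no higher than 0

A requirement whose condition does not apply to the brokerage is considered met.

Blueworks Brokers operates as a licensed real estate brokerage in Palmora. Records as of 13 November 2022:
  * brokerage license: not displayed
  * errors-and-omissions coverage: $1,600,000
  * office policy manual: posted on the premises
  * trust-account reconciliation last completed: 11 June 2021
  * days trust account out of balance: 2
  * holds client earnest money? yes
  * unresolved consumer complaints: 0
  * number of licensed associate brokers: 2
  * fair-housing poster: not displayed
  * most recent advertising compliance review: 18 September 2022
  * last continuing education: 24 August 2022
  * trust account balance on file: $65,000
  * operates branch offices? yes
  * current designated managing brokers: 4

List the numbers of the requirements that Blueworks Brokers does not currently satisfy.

1. designated managing brokers 4 ≥ 2 → met
2. trust-account reconciliation 520 days ago vs limit 540 → met
3. office policy manual present → met
4. licensed associate brokers 2 < 7 → not met
5. continuing education 81 days ago vs limit 90 → met
6. advertising compliance review 56 days ago vs limit 60 → met
7. fair-housing poster absent → not met
8. condition 'operates branch offices' holds; days trust account out of balance 2 > 1 → not met
9. brokerage license absent → not met
10. trust account balance $65,000 ≥ $60,000 → met
11. condition 'holds client earnest money' holds; errors-and-omissions coverage $1,600,000 < $1,675,000 → not met
12. unresolved consumer complaints 0 ≤ 0 → met
Not met: 4, 7, 8, 9, 11

4, 7, 8, 9, 11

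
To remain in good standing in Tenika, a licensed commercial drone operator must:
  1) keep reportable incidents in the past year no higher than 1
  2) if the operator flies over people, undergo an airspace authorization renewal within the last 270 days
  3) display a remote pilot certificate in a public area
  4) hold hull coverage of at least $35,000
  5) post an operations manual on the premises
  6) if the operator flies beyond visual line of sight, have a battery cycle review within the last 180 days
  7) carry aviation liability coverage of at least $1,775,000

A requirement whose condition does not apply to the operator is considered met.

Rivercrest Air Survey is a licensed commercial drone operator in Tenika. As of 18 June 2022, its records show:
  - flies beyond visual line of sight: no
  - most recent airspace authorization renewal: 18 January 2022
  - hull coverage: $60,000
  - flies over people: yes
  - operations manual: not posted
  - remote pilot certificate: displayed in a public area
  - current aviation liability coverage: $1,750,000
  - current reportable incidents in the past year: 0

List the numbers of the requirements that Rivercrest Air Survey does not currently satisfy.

5, 7

1. reportable incidents in the past year 0 ≤ 1 → met
2. condition 'flies over people' holds; airspace authorization renewal 151 days ago vs limit 270 → met
3. remote pilot certificate present → met
4. hull coverage $60,000 ≥ $35,000 → met
5. operations manual absent → not met
6. condition 'flies beyond visual line of sight' does not hold → requirement n/a → met
7. aviation liability coverage $1,750,000 < $1,775,000 → not met
Not met: 5, 7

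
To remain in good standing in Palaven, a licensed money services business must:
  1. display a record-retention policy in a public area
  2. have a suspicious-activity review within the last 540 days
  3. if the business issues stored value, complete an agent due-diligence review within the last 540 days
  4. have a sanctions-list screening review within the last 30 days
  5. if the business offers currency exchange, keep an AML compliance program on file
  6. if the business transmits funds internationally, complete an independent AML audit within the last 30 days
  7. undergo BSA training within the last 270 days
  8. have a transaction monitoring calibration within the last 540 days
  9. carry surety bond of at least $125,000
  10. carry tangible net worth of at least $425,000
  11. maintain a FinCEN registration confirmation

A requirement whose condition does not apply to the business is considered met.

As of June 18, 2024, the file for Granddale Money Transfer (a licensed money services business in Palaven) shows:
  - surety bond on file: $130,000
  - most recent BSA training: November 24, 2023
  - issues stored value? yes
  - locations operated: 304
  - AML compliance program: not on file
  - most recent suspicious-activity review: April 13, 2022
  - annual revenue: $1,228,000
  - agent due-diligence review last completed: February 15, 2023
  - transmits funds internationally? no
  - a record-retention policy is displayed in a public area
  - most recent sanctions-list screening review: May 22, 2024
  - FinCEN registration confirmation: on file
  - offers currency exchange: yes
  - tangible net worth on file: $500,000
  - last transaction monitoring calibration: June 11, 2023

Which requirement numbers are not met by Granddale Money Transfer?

2, 5

1. record-retention policy present → met
2. suspicious-activity review 797 days ago vs limit 540 → not met
3. condition 'issues stored value' holds; agent due-diligence review 489 days ago vs limit 540 → met
4. sanctions-list screening review 27 days ago vs limit 30 → met
5. condition 'offers currency exchange' holds; AML compliance program absent → not met
6. condition 'transmits funds internationally' does not hold → requirement n/a → met
7. BSA training 207 days ago vs limit 270 → met
8. transaction monitoring calibration 373 days ago vs limit 540 → met
9. surety bond $130,000 ≥ $125,000 → met
10. tangible net worth $500,000 ≥ $425,000 → met
11. FinCEN registration confirmation present → met
Not met: 2, 5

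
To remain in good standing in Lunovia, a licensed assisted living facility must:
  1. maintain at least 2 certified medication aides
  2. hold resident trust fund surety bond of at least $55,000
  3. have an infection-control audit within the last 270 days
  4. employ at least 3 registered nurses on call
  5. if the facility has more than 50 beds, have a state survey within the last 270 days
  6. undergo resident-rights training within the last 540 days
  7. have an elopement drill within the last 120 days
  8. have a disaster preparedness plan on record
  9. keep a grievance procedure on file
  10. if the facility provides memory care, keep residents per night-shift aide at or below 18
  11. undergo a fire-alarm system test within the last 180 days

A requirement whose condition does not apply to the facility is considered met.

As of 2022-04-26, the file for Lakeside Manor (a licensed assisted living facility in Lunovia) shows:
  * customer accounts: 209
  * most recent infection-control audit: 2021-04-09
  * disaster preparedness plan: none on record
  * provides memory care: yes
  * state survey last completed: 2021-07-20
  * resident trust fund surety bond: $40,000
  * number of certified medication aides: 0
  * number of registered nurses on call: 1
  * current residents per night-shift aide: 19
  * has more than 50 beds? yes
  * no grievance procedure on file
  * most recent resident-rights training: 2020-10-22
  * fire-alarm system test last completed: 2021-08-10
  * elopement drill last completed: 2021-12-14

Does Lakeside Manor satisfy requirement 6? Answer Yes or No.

No

6. resident-rights training 551 days ago vs limit 540 → not met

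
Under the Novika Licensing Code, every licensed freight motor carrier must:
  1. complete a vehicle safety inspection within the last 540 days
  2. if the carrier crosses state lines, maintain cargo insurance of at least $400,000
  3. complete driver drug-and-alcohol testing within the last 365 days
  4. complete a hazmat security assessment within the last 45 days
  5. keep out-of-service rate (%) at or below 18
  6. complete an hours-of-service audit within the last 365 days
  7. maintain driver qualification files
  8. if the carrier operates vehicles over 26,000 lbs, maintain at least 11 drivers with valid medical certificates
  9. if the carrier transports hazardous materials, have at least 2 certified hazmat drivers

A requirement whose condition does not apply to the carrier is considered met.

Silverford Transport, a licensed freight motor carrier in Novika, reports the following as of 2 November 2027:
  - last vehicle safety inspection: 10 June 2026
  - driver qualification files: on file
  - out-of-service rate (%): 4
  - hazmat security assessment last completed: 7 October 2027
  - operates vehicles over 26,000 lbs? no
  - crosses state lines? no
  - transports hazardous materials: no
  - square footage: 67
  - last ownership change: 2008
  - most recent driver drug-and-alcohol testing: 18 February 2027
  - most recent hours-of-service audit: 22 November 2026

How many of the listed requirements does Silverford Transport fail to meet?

1. vehicle safety inspection 510 days ago vs limit 540 → met
2. condition 'crosses state lines' does not hold → requirement n/a → met
3. driver drug-and-alcohol testing 257 days ago vs limit 365 → met
4. hazmat security assessment 26 days ago vs limit 45 → met
5. out-of-service rate (%) 4 ≤ 18 → met
6. hours-of-service audit 345 days ago vs limit 365 → met
7. driver qualification files present → met
8. condition 'operates vehicles over 26,000 lbs' does not hold → requirement n/a → met
9. condition 'transports hazardous materials' does not hold → requirement n/a → met
Not met: 0 of 9

0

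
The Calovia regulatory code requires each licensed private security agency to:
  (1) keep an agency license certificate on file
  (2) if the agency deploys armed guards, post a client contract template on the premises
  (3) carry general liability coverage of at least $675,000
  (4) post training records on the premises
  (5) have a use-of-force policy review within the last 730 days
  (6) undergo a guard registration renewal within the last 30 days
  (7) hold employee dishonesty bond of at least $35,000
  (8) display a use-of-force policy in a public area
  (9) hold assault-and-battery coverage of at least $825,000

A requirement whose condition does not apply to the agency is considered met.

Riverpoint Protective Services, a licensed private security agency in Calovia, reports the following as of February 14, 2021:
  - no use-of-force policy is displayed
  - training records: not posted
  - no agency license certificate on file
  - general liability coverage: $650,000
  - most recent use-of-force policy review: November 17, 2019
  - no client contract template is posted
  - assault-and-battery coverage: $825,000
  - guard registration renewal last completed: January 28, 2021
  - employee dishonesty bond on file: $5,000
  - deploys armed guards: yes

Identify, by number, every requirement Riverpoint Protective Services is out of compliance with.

1. agency license certificate absent → not met
2. condition 'deploys armed guards' holds; client contract template absent → not met
3. general liability coverage $650,000 < $675,000 → not met
4. training records absent → not met
5. use-of-force policy review 455 days ago vs limit 730 → met
6. guard registration renewal 17 days ago vs limit 30 → met
7. employee dishonesty bond $5,000 < $35,000 → not met
8. use-of-force policy absent → not met
9. assault-and-battery coverage $825,000 ≥ $825,000 → met
Not met: 1, 2, 3, 4, 7, 8

1, 2, 3, 4, 7, 8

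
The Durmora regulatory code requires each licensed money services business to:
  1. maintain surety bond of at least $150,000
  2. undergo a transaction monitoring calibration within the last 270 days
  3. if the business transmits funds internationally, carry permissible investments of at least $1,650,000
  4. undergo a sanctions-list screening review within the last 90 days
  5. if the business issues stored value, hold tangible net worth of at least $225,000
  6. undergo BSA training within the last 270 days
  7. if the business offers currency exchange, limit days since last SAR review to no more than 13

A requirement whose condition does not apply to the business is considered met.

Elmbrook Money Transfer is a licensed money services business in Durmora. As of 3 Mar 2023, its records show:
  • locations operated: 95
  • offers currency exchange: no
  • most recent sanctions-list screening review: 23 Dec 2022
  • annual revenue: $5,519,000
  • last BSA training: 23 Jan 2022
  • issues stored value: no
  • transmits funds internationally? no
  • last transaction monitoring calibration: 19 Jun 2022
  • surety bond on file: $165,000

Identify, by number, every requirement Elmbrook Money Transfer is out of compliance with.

1. surety bond $165,000 ≥ $150,000 → met
2. transaction monitoring calibration 257 days ago vs limit 270 → met
3. condition 'transmits funds internationally' does not hold → requirement n/a → met
4. sanctions-list screening review 70 days ago vs limit 90 → met
5. condition 'issues stored value' does not hold → requirement n/a → met
6. BSA training 404 days ago vs limit 270 → not met
7. condition 'offers currency exchange' does not hold → requirement n/a → met
Not met: 6

6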